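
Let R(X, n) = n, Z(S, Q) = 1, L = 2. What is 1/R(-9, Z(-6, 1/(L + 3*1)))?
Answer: 1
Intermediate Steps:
1/R(-9, Z(-6, 1/(L + 3*1))) = 1/1 = 1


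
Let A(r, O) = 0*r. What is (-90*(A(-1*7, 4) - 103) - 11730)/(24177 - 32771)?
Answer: 1230/4297 ≈ 0.28625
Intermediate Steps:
A(r, O) = 0
(-90*(A(-1*7, 4) - 103) - 11730)/(24177 - 32771) = (-90*(0 - 103) - 11730)/(24177 - 32771) = (-90*(-103) - 11730)/(-8594) = (-1*(-9270) - 11730)*(-1/8594) = (9270 - 11730)*(-1/8594) = -2460*(-1/8594) = 1230/4297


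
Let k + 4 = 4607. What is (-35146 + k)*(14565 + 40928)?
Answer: -1694922699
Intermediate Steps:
k = 4603 (k = -4 + 4607 = 4603)
(-35146 + k)*(14565 + 40928) = (-35146 + 4603)*(14565 + 40928) = -30543*55493 = -1694922699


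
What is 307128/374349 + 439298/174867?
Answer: 72719106326/21820428861 ≈ 3.3326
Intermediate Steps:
307128/374349 + 439298/174867 = 307128*(1/374349) + 439298*(1/174867) = 102376/124783 + 439298/174867 = 72719106326/21820428861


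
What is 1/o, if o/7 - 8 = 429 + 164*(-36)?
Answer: -1/38269 ≈ -2.6131e-5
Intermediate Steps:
o = -38269 (o = 56 + 7*(429 + 164*(-36)) = 56 + 7*(429 - 5904) = 56 + 7*(-5475) = 56 - 38325 = -38269)
1/o = 1/(-38269) = -1/38269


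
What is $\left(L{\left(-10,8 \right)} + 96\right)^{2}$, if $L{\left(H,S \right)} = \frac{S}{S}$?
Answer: $9409$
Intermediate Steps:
$L{\left(H,S \right)} = 1$
$\left(L{\left(-10,8 \right)} + 96\right)^{2} = \left(1 + 96\right)^{2} = 97^{2} = 9409$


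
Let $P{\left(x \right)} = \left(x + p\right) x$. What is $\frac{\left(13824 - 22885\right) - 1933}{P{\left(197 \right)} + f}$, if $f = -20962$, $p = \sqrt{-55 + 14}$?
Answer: $- \frac{98104959}{160053289} + \frac{1082909 i \sqrt{41}}{160053289} \approx -0.61295 + 0.043323 i$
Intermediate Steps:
$p = i \sqrt{41}$ ($p = \sqrt{-41} = i \sqrt{41} \approx 6.4031 i$)
$P{\left(x \right)} = x \left(x + i \sqrt{41}\right)$ ($P{\left(x \right)} = \left(x + i \sqrt{41}\right) x = x \left(x + i \sqrt{41}\right)$)
$\frac{\left(13824 - 22885\right) - 1933}{P{\left(197 \right)} + f} = \frac{\left(13824 - 22885\right) - 1933}{197 \left(197 + i \sqrt{41}\right) - 20962} = \frac{\left(13824 - 22885\right) - 1933}{\left(38809 + 197 i \sqrt{41}\right) - 20962} = \frac{-9061 - 1933}{17847 + 197 i \sqrt{41}} = - \frac{10994}{17847 + 197 i \sqrt{41}}$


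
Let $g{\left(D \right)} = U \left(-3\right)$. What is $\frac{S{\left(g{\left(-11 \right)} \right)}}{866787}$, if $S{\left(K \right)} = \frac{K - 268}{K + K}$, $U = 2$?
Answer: $\frac{137}{5200722} \approx 2.6342 \cdot 10^{-5}$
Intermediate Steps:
$g{\left(D \right)} = -6$ ($g{\left(D \right)} = 2 \left(-3\right) = -6$)
$S{\left(K \right)} = \frac{-268 + K}{2 K}$
$\frac{S{\left(g{\left(-11 \right)} \right)}}{866787} = \frac{\frac{1}{2} \frac{1}{-6} \left(-268 - 6\right)}{866787} = \frac{1}{2} \left(- \frac{1}{6}\right) \left(-274\right) \frac{1}{866787} = \frac{137}{6} \cdot \frac{1}{866787} = \frac{137}{5200722}$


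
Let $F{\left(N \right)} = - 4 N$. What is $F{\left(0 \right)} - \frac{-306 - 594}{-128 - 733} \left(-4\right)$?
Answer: $\frac{1200}{287} \approx 4.1812$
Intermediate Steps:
$F{\left(0 \right)} - \frac{-306 - 594}{-128 - 733} \left(-4\right) = \left(-4\right) 0 - \frac{-306 - 594}{-128 - 733} \left(-4\right) = 0 - - \frac{900}{-861} \left(-4\right) = 0 - \left(-900\right) \left(- \frac{1}{861}\right) \left(-4\right) = 0 - \frac{300}{287} \left(-4\right) = 0 - - \frac{1200}{287} = 0 + \frac{1200}{287} = \frac{1200}{287}$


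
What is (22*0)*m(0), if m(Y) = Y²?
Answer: 0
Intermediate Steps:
(22*0)*m(0) = (22*0)*0² = 0*0 = 0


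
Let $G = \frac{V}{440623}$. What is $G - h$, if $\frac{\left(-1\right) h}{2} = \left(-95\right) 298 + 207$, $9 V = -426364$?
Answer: $- \frac{222891333406}{3965607} \approx -56206.0$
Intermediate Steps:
$V = - \frac{426364}{9}$ ($V = \frac{1}{9} \left(-426364\right) = - \frac{426364}{9} \approx -47374.0$)
$h = 56206$ ($h = - 2 \left(\left(-95\right) 298 + 207\right) = - 2 \left(-28310 + 207\right) = \left(-2\right) \left(-28103\right) = 56206$)
$G = - \frac{426364}{3965607}$ ($G = - \frac{426364}{9 \cdot 440623} = \left(- \frac{426364}{9}\right) \frac{1}{440623} = - \frac{426364}{3965607} \approx -0.10752$)
$G - h = - \frac{426364}{3965607} - 56206 = - \frac{222891333406}{3965607}$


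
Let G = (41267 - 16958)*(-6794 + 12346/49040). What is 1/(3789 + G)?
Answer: -24520/4049366118183 ≈ -6.0553e-9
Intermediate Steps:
G = -4049459024463/24520 (G = 24309*(-6794 + 12346*(1/49040)) = 24309*(-6794 + 6173/24520) = 24309*(-166582707/24520) = -4049459024463/24520 ≈ -1.6515e+8)
1/(3789 + G) = 1/(3789 - 4049459024463/24520) = 1/(-4049366118183/24520) = -24520/4049366118183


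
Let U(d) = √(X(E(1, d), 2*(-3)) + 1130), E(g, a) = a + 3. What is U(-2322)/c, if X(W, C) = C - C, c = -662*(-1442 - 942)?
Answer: √1130/1578208 ≈ 2.1300e-5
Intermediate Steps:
E(g, a) = 3 + a
c = 1578208 (c = -662*(-2384) = 1578208)
X(W, C) = 0
U(d) = √1130 (U(d) = √(0 + 1130) = √1130)
U(-2322)/c = √1130/1578208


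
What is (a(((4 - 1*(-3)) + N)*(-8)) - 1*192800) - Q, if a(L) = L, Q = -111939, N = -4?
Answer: -80885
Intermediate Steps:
(a(((4 - 1*(-3)) + N)*(-8)) - 1*192800) - Q = (((4 - 1*(-3)) - 4)*(-8) - 1*192800) - 1*(-111939) = (((4 + 3) - 4)*(-8) - 192800) + 111939 = ((7 - 4)*(-8) - 192800) + 111939 = (3*(-8) - 192800) + 111939 = (-24 - 192800) + 111939 = -192824 + 111939 = -80885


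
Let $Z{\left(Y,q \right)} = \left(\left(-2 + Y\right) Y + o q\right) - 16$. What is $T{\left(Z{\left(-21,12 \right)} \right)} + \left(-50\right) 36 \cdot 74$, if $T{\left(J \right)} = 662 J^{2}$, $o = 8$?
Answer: $209700278$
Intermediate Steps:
$Z{\left(Y,q \right)} = -16 + 8 q + Y \left(-2 + Y\right)$ ($Z{\left(Y,q \right)} = \left(\left(-2 + Y\right) Y + 8 q\right) - 16 = \left(Y \left(-2 + Y\right) + 8 q\right) - 16 = \left(8 q + Y \left(-2 + Y\right)\right) - 16 = -16 + 8 q + Y \left(-2 + Y\right)$)
$T{\left(Z{\left(-21,12 \right)} \right)} + \left(-50\right) 36 \cdot 74 = 662 \left(-16 + \left(-21\right)^{2} - -42 + 8 \cdot 12\right)^{2} + \left(-50\right) 36 \cdot 74 = 662 \left(-16 + 441 + 42 + 96\right)^{2} - 133200 = 662 \cdot 563^{2} - 133200 = 662 \cdot 316969 - 133200 = 209833478 - 133200 = 209700278$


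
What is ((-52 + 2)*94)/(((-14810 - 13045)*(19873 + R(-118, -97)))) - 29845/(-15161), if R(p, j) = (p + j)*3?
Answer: 799246604300/406008502317 ≈ 1.9685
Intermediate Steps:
R(p, j) = 3*j + 3*p (R(p, j) = (j + p)*3 = 3*j + 3*p)
((-52 + 2)*94)/(((-14810 - 13045)*(19873 + R(-118, -97)))) - 29845/(-15161) = ((-52 + 2)*94)/(((-14810 - 13045)*(19873 + (3*(-97) + 3*(-118))))) - 29845/(-15161) = (-50*94)/((-27855*(19873 + (-291 - 354)))) - 29845*(-1/15161) = -4700*(-1/(27855*(19873 - 645))) + 29845/15161 = -4700/((-27855*19228)) + 29845/15161 = -4700/(-535595940) + 29845/15161 = -4700*(-1/535595940) + 29845/15161 = 235/26779797 + 29845/15161 = 799246604300/406008502317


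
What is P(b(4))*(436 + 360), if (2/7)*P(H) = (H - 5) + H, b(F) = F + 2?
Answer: 19502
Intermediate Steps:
b(F) = 2 + F
P(H) = -35/2 + 7*H (P(H) = 7*((H - 5) + H)/2 = 7*((-5 + H) + H)/2 = 7*(-5 + 2*H)/2 = -35/2 + 7*H)
P(b(4))*(436 + 360) = (-35/2 + 7*(2 + 4))*(436 + 360) = (-35/2 + 7*6)*796 = (-35/2 + 42)*796 = (49/2)*796 = 19502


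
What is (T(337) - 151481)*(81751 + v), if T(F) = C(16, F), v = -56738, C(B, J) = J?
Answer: -3780564872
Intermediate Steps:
T(F) = F
(T(337) - 151481)*(81751 + v) = (337 - 151481)*(81751 - 56738) = -151144*25013 = -3780564872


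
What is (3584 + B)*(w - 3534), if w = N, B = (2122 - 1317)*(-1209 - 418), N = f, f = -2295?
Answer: 7613554179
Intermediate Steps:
N = -2295
B = -1309735 (B = 805*(-1627) = -1309735)
w = -2295
(3584 + B)*(w - 3534) = (3584 - 1309735)*(-2295 - 3534) = -1306151*(-5829) = 7613554179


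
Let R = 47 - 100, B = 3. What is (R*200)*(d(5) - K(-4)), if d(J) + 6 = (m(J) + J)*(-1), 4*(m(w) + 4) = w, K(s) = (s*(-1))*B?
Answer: 214650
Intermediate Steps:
K(s) = -3*s (K(s) = (s*(-1))*3 = -s*3 = -3*s)
m(w) = -4 + w/4
d(J) = -2 - 5*J/4 (d(J) = -6 + ((-4 + J/4) + J)*(-1) = -6 + (-4 + 5*J/4)*(-1) = -6 + (4 - 5*J/4) = -2 - 5*J/4)
R = -53
(R*200)*(d(5) - K(-4)) = (-53*200)*((-2 - 5/4*5) - (-3)*(-4)) = -10600*((-2 - 25/4) - 1*12) = -10600*(-33/4 - 12) = -10600*(-81/4) = 214650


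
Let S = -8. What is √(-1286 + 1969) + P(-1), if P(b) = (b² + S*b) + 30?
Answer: 39 + √683 ≈ 65.134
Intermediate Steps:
P(b) = 30 + b² - 8*b (P(b) = (b² - 8*b) + 30 = 30 + b² - 8*b)
√(-1286 + 1969) + P(-1) = √(-1286 + 1969) + (30 + (-1)² - 8*(-1)) = √683 + (30 + 1 + 8) = √683 + 39 = 39 + √683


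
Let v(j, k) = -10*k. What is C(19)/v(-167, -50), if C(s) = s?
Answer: 19/500 ≈ 0.038000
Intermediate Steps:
C(19)/v(-167, -50) = 19/((-10*(-50))) = 19/500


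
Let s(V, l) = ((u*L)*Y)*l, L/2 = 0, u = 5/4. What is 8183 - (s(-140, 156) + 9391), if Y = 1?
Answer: -1208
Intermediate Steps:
u = 5/4 (u = 5*(¼) = 5/4 ≈ 1.2500)
L = 0 (L = 2*0 = 0)
s(V, l) = 0 (s(V, l) = (((5/4)*0)*1)*l = (0*1)*l = 0*l = 0)
8183 - (s(-140, 156) + 9391) = 8183 - (0 + 9391) = 8183 - 1*9391 = 8183 - 9391 = -1208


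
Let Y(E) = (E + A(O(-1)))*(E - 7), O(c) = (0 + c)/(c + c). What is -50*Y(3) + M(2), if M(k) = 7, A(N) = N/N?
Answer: 807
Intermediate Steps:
O(c) = ½ (O(c) = c/((2*c)) = c*(1/(2*c)) = ½)
A(N) = 1
Y(E) = (1 + E)*(-7 + E) (Y(E) = (E + 1)*(E - 7) = (1 + E)*(-7 + E))
-50*Y(3) + M(2) = -50*(-7 + 3² - 6*3) + 7 = -50*(-7 + 9 - 18) + 7 = -50*(-16) + 7 = 800 + 7 = 807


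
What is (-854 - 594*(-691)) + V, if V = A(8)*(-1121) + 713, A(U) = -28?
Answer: 441701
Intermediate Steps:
V = 32101 (V = -28*(-1121) + 713 = 31388 + 713 = 32101)
(-854 - 594*(-691)) + V = (-854 - 594*(-691)) + 32101 = (-854 + 410454) + 32101 = 409600 + 32101 = 441701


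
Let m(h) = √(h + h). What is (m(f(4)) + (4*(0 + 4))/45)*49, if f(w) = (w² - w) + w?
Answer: 784/45 + 196*√2 ≈ 294.61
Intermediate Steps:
f(w) = w²
m(h) = √2*√h (m(h) = √(2*h) = √2*√h)
(m(f(4)) + (4*(0 + 4))/45)*49 = (√2*√(4²) + (4*(0 + 4))/45)*49 = (√2*√16 + (4*4)*(1/45))*49 = (√2*4 + 16*(1/45))*49 = (4*√2 + 16/45)*49 = (16/45 + 4*√2)*49 = 784/45 + 196*√2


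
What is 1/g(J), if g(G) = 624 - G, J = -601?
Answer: 1/1225 ≈ 0.00081633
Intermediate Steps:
1/g(J) = 1/(624 - 1*(-601)) = 1/(624 + 601) = 1/1225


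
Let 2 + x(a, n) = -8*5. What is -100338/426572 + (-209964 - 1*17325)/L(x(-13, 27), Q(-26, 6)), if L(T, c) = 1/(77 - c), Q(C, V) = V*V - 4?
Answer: -2181490324599/213286 ≈ -1.0228e+7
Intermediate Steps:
x(a, n) = -42 (x(a, n) = -2 - 8*5 = -2 - 40 = -42)
Q(C, V) = -4 + V² (Q(C, V) = V² - 4 = -4 + V²)
-100338/426572 + (-209964 - 1*17325)/L(x(-13, 27), Q(-26, 6)) = -100338/426572 + (-209964 - 1*17325)/((-1/(-77 + (-4 + 6²)))) = -100338*1/426572 + (-209964 - 17325)/((-1/(-77 + (-4 + 36)))) = -50169/213286 - 227289/((-1/(-77 + 32))) = -50169/213286 - 227289/((-1/(-45))) = -50169/213286 - 227289/((-1*(-1/45))) = -50169/213286 - 227289/1/45 = -50169/213286 - 227289*45 = -50169/213286 - 10228005 = -2181490324599/213286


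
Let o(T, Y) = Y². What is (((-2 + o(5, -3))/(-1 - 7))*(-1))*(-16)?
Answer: -14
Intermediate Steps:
(((-2 + o(5, -3))/(-1 - 7))*(-1))*(-16) = (((-2 + (-3)²)/(-1 - 7))*(-1))*(-16) = (((-2 + 9)/(-8))*(-1))*(-16) = ((7*(-⅛))*(-1))*(-16) = -7/8*(-1)*(-16) = (7/8)*(-16) = -14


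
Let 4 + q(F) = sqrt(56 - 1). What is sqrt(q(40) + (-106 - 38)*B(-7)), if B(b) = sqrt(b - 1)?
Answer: sqrt(-4 + sqrt(55) - 288*I*sqrt(2)) ≈ 14.33 - 14.211*I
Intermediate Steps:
B(b) = sqrt(-1 + b)
q(F) = -4 + sqrt(55) (q(F) = -4 + sqrt(56 - 1) = -4 + sqrt(55))
sqrt(q(40) + (-106 - 38)*B(-7)) = sqrt((-4 + sqrt(55)) + (-106 - 38)*sqrt(-1 - 7)) = sqrt((-4 + sqrt(55)) - 288*I*sqrt(2)) = sqrt(-4 + sqrt(55) - 288*I*sqrt(2))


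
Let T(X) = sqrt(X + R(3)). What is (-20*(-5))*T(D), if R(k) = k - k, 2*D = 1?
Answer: 50*sqrt(2) ≈ 70.711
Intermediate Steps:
D = 1/2 (D = (1/2)*1 = 1/2 ≈ 0.50000)
R(k) = 0
T(X) = sqrt(X) (T(X) = sqrt(X + 0) = sqrt(X))
(-20*(-5))*T(D) = (-20*(-5))*sqrt(1/2) = 100*(sqrt(2)/2) = 50*sqrt(2)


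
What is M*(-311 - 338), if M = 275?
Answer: -178475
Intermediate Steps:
M*(-311 - 338) = 275*(-311 - 338) = 275*(-649) = -178475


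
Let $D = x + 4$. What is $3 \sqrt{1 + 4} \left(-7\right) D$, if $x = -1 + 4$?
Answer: $- 147 \sqrt{5} \approx -328.7$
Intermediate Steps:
$x = 3$
$D = 7$ ($D = 3 + 4 = 7$)
$3 \sqrt{1 + 4} \left(-7\right) D = 3 \sqrt{1 + 4} \left(-7\right) 7 = 3 \sqrt{5} \left(-7\right) 7 = 3 - 7 \sqrt{5} \cdot 7 = 3 \left(- 49 \sqrt{5}\right) = - 147 \sqrt{5}$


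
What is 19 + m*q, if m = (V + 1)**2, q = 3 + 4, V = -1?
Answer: 19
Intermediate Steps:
q = 7
m = 0 (m = (-1 + 1)**2 = 0**2 = 0)
19 + m*q = 19 + 0*7 = 19 + 0 = 19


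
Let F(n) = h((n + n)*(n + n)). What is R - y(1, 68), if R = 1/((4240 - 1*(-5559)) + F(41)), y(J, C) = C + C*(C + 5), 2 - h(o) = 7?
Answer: -49283407/9794 ≈ -5032.0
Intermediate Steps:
h(o) = -5 (h(o) = 2 - 1*7 = 2 - 7 = -5)
y(J, C) = C + C*(5 + C)
F(n) = -5
R = 1/9794 (R = 1/((4240 - 1*(-5559)) - 5) = 1/((4240 + 5559) - 5) = 1/(9799 - 5) = 1/9794 ≈ 0.00010210)
R - y(1, 68) = 1/9794 - 68*(6 + 68) = 1/9794 - 68*74 = 1/9794 - 1*5032 = 1/9794 - 5032 = -49283407/9794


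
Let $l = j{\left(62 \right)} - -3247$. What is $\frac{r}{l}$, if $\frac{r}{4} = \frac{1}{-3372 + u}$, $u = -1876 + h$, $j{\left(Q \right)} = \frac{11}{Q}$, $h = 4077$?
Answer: $- \frac{248}{235751575} \approx -1.052 \cdot 10^{-6}$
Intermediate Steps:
$u = 2201$ ($u = -1876 + 4077 = 2201$)
$r = - \frac{4}{1171}$ ($r = \frac{4}{-3372 + 2201} = \frac{4}{-1171} = 4 \left(- \frac{1}{1171}\right) = - \frac{4}{1171} \approx -0.0034159$)
$l = \frac{201325}{62}$ ($l = \frac{11}{62} - -3247 = 11 \cdot \frac{1}{62} + 3247 = \frac{11}{62} + 3247 = \frac{201325}{62} \approx 3247.2$)
$\frac{r}{l} = - \frac{4}{1171 \cdot \frac{201325}{62}} = \left(- \frac{4}{1171}\right) \frac{62}{201325} = - \frac{248}{235751575}$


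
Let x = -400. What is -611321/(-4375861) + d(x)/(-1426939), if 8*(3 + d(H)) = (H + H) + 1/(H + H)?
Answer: 5585718341028661/39962155004665600 ≈ 0.13978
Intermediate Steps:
d(H) = -3 + H/4 + 1/(16*H) (d(H) = -3 + ((H + H) + 1/(H + H))/8 = -3 + (2*H + 1/(2*H))/8 = -3 + (1/(2*H) + 2*H)/8 = -3 + (H/4 + 1/(16*H)) = -3 + H/4 + 1/(16*H))
-611321/(-4375861) + d(x)/(-1426939) = -611321/(-4375861) + (-3 + (1/4)*(-400) + (1/16)/(-400))/(-1426939) = -611321*(-1/4375861) + (-3 - 100 + (1/16)*(-1/400))*(-1/1426939) = 611321/4375861 + (-3 - 100 - 1/6400)*(-1/1426939) = 611321/4375861 - 659201/6400*(-1/1426939) = 611321/4375861 + 659201/9132409600 = 5585718341028661/39962155004665600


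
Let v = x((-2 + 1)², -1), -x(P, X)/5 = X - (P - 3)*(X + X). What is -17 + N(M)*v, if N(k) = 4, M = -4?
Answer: 83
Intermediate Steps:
x(P, X) = -5*X + 10*X*(-3 + P) (x(P, X) = -5*(X - (P - 3)*(X + X)) = -5*(X - (-3 + P)*2*X) = -5*(X - 2*X*(-3 + P)) = -5*X + 10*X*(-3 + P))
v = 25 (v = 5*(-1)*(-7 + 2*(-2 + 1)²) = 5*(-1)*(-7 + 2*(-1)²) = 5*(-1)*(-7 + 2*1) = 5*(-1)*(-7 + 2) = 5*(-1)*(-5) = 25)
-17 + N(M)*v = -17 + 4*25 = -17 + 100 = 83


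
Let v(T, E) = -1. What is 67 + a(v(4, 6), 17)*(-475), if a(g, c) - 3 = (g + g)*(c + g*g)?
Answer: 15742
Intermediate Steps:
a(g, c) = 3 + 2*g*(c + g²) (a(g, c) = 3 + (g + g)*(c + g*g) = 3 + (2*g)*(c + g²) = 3 + 2*g*(c + g²))
67 + a(v(4, 6), 17)*(-475) = 67 + (3 + 2*(-1)³ + 2*17*(-1))*(-475) = 67 + (3 + 2*(-1) - 34)*(-475) = 67 + (3 - 2 - 34)*(-475) = 67 - 33*(-475) = 67 + 15675 = 15742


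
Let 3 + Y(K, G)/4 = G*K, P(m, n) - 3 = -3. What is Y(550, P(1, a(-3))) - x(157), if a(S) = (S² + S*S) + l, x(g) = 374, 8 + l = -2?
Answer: -386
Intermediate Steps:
l = -10 (l = -8 - 2 = -10)
a(S) = -10 + 2*S² (a(S) = (S² + S*S) - 10 = (S² + S²) - 10 = 2*S² - 10 = -10 + 2*S²)
P(m, n) = 0 (P(m, n) = 3 - 3 = 0)
Y(K, G) = -12 + 4*G*K (Y(K, G) = -12 + 4*(G*K) = -12 + 4*G*K)
Y(550, P(1, a(-3))) - x(157) = (-12 + 4*0*550) - 1*374 = (-12 + 0) - 374 = -12 - 374 = -386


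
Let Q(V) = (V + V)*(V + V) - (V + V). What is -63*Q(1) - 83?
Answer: -209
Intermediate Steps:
Q(V) = -2*V + 4*V² (Q(V) = (2*V)*(2*V) - 2*V = 4*V² - 2*V = -2*V + 4*V²)
-63*Q(1) - 83 = -126*(-1 + 2*1) - 83 = -126*(-1 + 2) - 83 = -126 - 83 = -209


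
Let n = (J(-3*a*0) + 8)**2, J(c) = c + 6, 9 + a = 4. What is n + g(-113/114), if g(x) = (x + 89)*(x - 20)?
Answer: -21461753/12996 ≈ -1651.4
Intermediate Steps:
a = -5 (a = -9 + 4 = -5)
J(c) = 6 + c
n = 196 (n = ((6 - 3*(-5)*0) + 8)**2 = ((6 + 15*0) + 8)**2 = ((6 + 0) + 8)**2 = (6 + 8)**2 = 14**2 = 196)
g(x) = (-20 + x)*(89 + x) (g(x) = (89 + x)*(-20 + x) = (-20 + x)*(89 + x))
n + g(-113/114) = 196 + (-1780 + (-113/114)**2 + 69*(-113/114)) = 196 + (-1780 + 12769/12996 - 2599/38) = 196 - 24008969/12996 = -21461753/12996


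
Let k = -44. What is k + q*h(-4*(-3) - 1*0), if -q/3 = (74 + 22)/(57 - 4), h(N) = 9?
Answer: -4924/53 ≈ -92.906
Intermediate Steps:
q = -288/53 (q = -3*(74 + 22)/(57 - 4) = -288/53 ≈ -5.4340)
k + q*h(-4*(-3) - 1*0) = -44 - 288/53*9 = -44 - 2592/53 = -4924/53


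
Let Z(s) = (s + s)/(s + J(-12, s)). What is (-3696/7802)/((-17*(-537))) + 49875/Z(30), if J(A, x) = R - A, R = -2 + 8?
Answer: 473642645084/11870743 ≈ 39900.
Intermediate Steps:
R = 6
J(A, x) = 6 - A
Z(s) = 2*s/(18 + s) (Z(s) = (s + s)/(s + (6 - 1*(-12))) = (2*s)/(s + (6 + 12)) = (2*s)/(s + 18) = (2*s)/(18 + s) = 2*s/(18 + s))
(-3696/7802)/((-17*(-537))) + 49875/Z(30) = (-3696/7802)/((-17*(-537))) + 49875/((2*30/(18 + 30))) = -3696*1/7802/9129 + 49875/((2*30/48)) = -1848/3901*1/9129 + 49875/((2*30*(1/48))) = -616/11870743 + 49875/(5/4) = -616/11870743 + 49875*(4/5) = -616/11870743 + 39900 = 473642645084/11870743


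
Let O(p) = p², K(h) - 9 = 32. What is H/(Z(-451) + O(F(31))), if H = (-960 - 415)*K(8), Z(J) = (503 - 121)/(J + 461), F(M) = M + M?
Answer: -281875/19411 ≈ -14.521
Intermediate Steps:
F(M) = 2*M
K(h) = 41 (K(h) = 9 + 32 = 41)
Z(J) = 382/(461 + J)
H = -56375 (H = (-960 - 415)*41 = -1375*41 = -56375)
H/(Z(-451) + O(F(31))) = -56375/(382/(461 - 451) + (2*31)²) = -56375/(382/10 + 62²) = -56375/(382*(⅒) + 3844) = -56375/(191/5 + 3844) = -56375/19411/5 = -56375*5/19411 = -281875/19411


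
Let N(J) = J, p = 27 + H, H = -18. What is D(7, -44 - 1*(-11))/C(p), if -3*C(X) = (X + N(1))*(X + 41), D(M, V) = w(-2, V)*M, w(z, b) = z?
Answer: 21/250 ≈ 0.084000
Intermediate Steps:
p = 9 (p = 27 - 18 = 9)
D(M, V) = -2*M
C(X) = -(1 + X)*(41 + X)/3 (C(X) = -(X + 1)*(X + 41)/3 = -(1 + X)*(41 + X)/3)
D(7, -44 - 1*(-11))/C(p) = (-2*7)/(-41/3 - 14*9 - ⅓*9²) = -14/(-41/3 - 126 - ⅓*81) = -14/(-41/3 - 126 - 27) = -14/(-500/3) = -14*(-3/500) = 21/250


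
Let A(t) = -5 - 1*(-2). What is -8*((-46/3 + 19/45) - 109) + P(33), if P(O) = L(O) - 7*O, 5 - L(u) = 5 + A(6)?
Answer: 34348/45 ≈ 763.29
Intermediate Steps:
A(t) = -3 (A(t) = -5 + 2 = -3)
L(u) = 3 (L(u) = 5 - (5 - 3) = 5 - 1*2 = 5 - 2 = 3)
P(O) = 3 - 7*O
-8*((-46/3 + 19/45) - 109) + P(33) = -8*((-46/3 + 19/45) - 109) + (3 - 7*33) = -8*((-46*⅓ + 19*(1/45)) - 109) + (3 - 231) = -8*((-46/3 + 19/45) - 109) - 228 = -8*(-671/45 - 109) - 228 = -8*(-5576/45) - 228 = 44608/45 - 228 = 34348/45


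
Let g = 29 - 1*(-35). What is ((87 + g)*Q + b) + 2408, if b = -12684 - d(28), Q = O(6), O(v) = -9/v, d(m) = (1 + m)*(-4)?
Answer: -20773/2 ≈ -10387.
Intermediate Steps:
d(m) = -4 - 4*m
Q = -3/2 (Q = -9/6 = -9*⅙ = -3/2 ≈ -1.5000)
g = 64 (g = 29 + 35 = 64)
b = -12568 (b = -12684 - (-4 - 4*28) = -12684 - (-4 - 112) = -12684 - 1*(-116) = -12684 + 116 = -12568)
((87 + g)*Q + b) + 2408 = ((87 + 64)*(-3/2) - 12568) + 2408 = (151*(-3/2) - 12568) + 2408 = (-453/2 - 12568) + 2408 = -25589/2 + 2408 = -20773/2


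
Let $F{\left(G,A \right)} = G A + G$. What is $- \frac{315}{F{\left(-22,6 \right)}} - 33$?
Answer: $- \frac{681}{22} \approx -30.955$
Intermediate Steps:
$F{\left(G,A \right)} = G + A G$ ($F{\left(G,A \right)} = A G + G = G + A G$)
$- \frac{315}{F{\left(-22,6 \right)}} - 33 = - \frac{315}{\left(-22\right) \left(1 + 6\right)} - 33 = - \frac{315}{\left(-22\right) 7} - 33 = - \frac{315}{-154} - 33 = \left(-315\right) \left(- \frac{1}{154}\right) - 33 = \frac{45}{22} - 33 = - \frac{681}{22}$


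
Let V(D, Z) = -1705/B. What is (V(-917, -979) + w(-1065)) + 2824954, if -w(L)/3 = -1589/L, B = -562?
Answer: 563606284797/199510 ≈ 2.8250e+6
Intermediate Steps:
V(D, Z) = 1705/562 (V(D, Z) = -1705/(-562) = -1705*(-1/562) = 1705/562)
w(L) = 4767/L (w(L) = -(-4767)/L = 4767/L)
(V(-917, -979) + w(-1065)) + 2824954 = (1705/562 + 4767/(-1065)) + 2824954 = (1705/562 + 4767*(-1/1065)) + 2824954 = (1705/562 - 1589/355) + 2824954 = -287743/199510 + 2824954 = 563606284797/199510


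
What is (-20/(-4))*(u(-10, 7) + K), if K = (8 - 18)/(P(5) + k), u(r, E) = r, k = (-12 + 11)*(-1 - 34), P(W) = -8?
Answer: -1400/27 ≈ -51.852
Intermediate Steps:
k = 35 (k = -1*(-35) = 35)
K = -10/27 (K = (8 - 18)/(-8 + 35) = -10/27 ≈ -0.37037)
(-20/(-4))*(u(-10, 7) + K) = (-20/(-4))*(-10 - 10/27) = -1/4*(-20)*(-280/27) = 5*(-280/27) = -1400/27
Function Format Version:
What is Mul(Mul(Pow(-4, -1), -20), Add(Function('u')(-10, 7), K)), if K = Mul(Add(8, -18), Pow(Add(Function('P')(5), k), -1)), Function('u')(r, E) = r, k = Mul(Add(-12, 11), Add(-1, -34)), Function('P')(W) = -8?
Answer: Rational(-1400, 27) ≈ -51.852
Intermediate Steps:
k = 35 (k = Mul(-1, -35) = 35)
K = Rational(-10, 27) (K = Mul(Add(8, -18), Pow(Add(-8, 35), -1)) = Mul(-10, Pow(27, -1)) = Mul(-10, Rational(1, 27)) = Rational(-10, 27) ≈ -0.37037)
Mul(Mul(Pow(-4, -1), -20), Add(Function('u')(-10, 7), K)) = Mul(Mul(Pow(-4, -1), -20), Add(-10, Rational(-10, 27))) = Mul(Mul(Rational(-1, 4), -20), Rational(-280, 27)) = Mul(5, Rational(-280, 27)) = Rational(-1400, 27)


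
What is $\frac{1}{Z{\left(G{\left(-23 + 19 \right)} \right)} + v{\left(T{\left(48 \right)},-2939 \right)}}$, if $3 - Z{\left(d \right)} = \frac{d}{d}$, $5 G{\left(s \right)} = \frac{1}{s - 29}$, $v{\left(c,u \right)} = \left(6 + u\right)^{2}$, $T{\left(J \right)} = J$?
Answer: $\frac{1}{8602491} \approx 1.1625 \cdot 10^{-7}$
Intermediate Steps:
$G{\left(s \right)} = \frac{1}{5 \left(-29 + s\right)}$ ($G{\left(s \right)} = \frac{1}{5 \left(s - 29\right)} = \frac{1}{5 \left(-29 + s\right)}$)
$Z{\left(d \right)} = 2$ ($Z{\left(d \right)} = 3 - \frac{d}{d} = 3 - 1 = 2$)
$\frac{1}{Z{\left(G{\left(-23 + 19 \right)} \right)} + v{\left(T{\left(48 \right)},-2939 \right)}} = \frac{1}{2 + \left(6 - 2939\right)^{2}} = \frac{1}{2 + \left(-2933\right)^{2}} = \frac{1}{2 + 8602489} = \frac{1}{8602491}$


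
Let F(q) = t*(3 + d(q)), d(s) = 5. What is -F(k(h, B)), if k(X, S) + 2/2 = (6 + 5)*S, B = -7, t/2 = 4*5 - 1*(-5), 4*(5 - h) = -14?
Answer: -400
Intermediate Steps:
h = 17/2 (h = 5 - ¼*(-14) = 5 + 7/2 = 17/2 ≈ 8.5000)
t = 50 (t = 2*(4*5 - 1*(-5)) = 2*(20 + 5) = 2*25 = 50)
k(X, S) = -1 + 11*S (k(X, S) = -1 + (6 + 5)*S = -1 + 11*S)
F(q) = 400 (F(q) = 50*(3 + 5) = 50*8 = 400)
-F(k(h, B)) = -1*400 = -400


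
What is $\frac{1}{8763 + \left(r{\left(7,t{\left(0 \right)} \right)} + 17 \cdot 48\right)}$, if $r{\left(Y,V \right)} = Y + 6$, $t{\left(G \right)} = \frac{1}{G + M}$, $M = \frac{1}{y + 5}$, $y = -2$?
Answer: $\frac{1}{9592} \approx 0.00010425$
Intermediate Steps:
$M = \frac{1}{3}$ ($M = \frac{1}{-2 + 5} = \frac{1}{3} \approx 0.33333$)
$t{\left(G \right)} = \frac{1}{\frac{1}{3} + G}$ ($t{\left(G \right)} = \frac{1}{G + \frac{1}{3}} = \frac{1}{\frac{1}{3} + G}$)
$r{\left(Y,V \right)} = 6 + Y$
$\frac{1}{8763 + \left(r{\left(7,t{\left(0 \right)} \right)} + 17 \cdot 48\right)} = \frac{1}{8763 + \left(\left(6 + 7\right) + 17 \cdot 48\right)} = \frac{1}{8763 + \left(13 + 816\right)} = \frac{1}{8763 + 829} = \frac{1}{9592}$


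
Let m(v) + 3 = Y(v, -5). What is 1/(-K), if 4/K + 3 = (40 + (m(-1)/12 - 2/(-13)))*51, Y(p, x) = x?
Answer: -26141/52 ≈ -502.71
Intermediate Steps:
m(v) = -8 (m(v) = -3 - 5 = -8)
K = 52/26141 (K = 4/(-3 + (40 + (-8/12 - 2/(-13)))*51) = 4/(-3 + (40 + (-8*1/12 - 2*(-1/13)))*51) = 4/(-3 + (40 + (-⅔ + 2/13))*51) = 4/(-3 + (40 - 20/39)*51) = 4/(-3 + (1540/39)*51) = 4/(-3 + 26180/13) = 4/(26141/13) = 4*(13/26141) = 52/26141 ≈ 0.0019892)
1/(-K) = 1/(-1*52/26141) = 1/(-52/26141) = -26141/52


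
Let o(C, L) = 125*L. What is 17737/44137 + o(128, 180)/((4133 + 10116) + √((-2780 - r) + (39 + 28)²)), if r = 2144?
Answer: 4437913583458/2240332725433 - 5625*I*√435/50758609 ≈ 1.9809 - 0.0023113*I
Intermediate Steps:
17737/44137 + o(128, 180)/((4133 + 10116) + √((-2780 - r) + (39 + 28)²)) = 17737/44137 + (125*180)/((4133 + 10116) + √((-2780 - 1*2144) + (39 + 28)²)) = 17737*(1/44137) + 22500/(14249 + √((-2780 - 2144) + 67²)) = 17737/44137 + 22500/(14249 + √(-4924 + 4489)) = 17737/44137 + 22500/(14249 + √(-435)) = 17737/44137 + 22500/(14249 + I*√435)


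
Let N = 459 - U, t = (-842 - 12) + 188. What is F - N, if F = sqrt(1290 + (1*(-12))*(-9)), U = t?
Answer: -1125 + sqrt(1398) ≈ -1087.6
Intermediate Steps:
t = -666 (t = -854 + 188 = -666)
U = -666
N = 1125 (N = 459 - 1*(-666) = 459 + 666 = 1125)
F = sqrt(1398) (F = sqrt(1290 - 12*(-9)) = sqrt(1290 + 108) = sqrt(1398) ≈ 37.390)
F - N = sqrt(1398) - 1*1125 = sqrt(1398) - 1125 = -1125 + sqrt(1398)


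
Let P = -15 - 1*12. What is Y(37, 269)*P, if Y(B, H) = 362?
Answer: -9774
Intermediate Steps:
P = -27 (P = -15 - 12 = -27)
Y(37, 269)*P = 362*(-27) = -9774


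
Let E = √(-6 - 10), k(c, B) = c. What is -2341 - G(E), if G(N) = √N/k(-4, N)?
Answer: -2341 + √I/2 ≈ -2340.6 + 0.35355*I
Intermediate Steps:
E = 4*I (E = √(-16) = 4*I ≈ 4.0*I)
G(N) = -√N/4 (G(N) = √N/(-4) = -√N/4)
-2341 - G(E) = -2341 - (-1)*√(4*I)/4 = -2341 - (-1)*2*√I/4 = -2341 - (-1)*√I/2 = -2341 + √I/2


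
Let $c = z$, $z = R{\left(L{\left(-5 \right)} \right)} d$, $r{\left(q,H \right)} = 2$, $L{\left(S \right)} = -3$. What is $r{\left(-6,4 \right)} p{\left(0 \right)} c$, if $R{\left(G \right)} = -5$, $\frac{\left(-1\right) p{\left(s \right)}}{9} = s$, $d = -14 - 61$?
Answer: $0$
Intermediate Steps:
$d = -75$ ($d = -14 - 61 = -75$)
$p{\left(s \right)} = - 9 s$
$z = 375$ ($z = \left(-5\right) \left(-75\right) = 375$)
$c = 375$
$r{\left(-6,4 \right)} p{\left(0 \right)} c = 2 \left(\left(-9\right) 0\right) 375 = 2 \cdot 0 \cdot 375 = 0 \cdot 375 = 0$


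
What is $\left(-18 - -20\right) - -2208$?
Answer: $2210$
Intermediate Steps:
$\left(-18 - -20\right) - -2208 = \left(-18 + 20\right) + 2208 = 2 + 2208 = 2210$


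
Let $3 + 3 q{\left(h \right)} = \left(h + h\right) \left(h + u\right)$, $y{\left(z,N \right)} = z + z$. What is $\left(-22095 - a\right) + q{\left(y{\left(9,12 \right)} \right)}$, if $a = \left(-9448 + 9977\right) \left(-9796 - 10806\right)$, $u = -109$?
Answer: $10875270$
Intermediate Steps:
$y{\left(z,N \right)} = 2 z$
$q{\left(h \right)} = -1 + \frac{2 h \left(-109 + h\right)}{3}$ ($q{\left(h \right)} = -1 + \frac{\left(h + h\right) \left(h - 109\right)}{3} = -1 + \frac{2 h \left(-109 + h\right)}{3}$)
$a = -10898458$ ($a = 529 \left(-20602\right) = -10898458$)
$\left(-22095 - a\right) + q{\left(y{\left(9,12 \right)} \right)} = \left(-22095 - -10898458\right) - \left(1 - 216 + \frac{218}{3} \cdot 2 \cdot 9\right) = \left(-22095 + 10898458\right) - \left(1309 - 216\right) = 10876363 - 1093 = 10875270$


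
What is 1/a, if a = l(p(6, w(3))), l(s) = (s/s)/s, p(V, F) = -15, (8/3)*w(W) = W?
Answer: -15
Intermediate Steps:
w(W) = 3*W/8
l(s) = 1/s
a = -1/15 (a = 1/(-15) = -1/15 ≈ -0.066667)
1/a = 1/(-1/15) = -15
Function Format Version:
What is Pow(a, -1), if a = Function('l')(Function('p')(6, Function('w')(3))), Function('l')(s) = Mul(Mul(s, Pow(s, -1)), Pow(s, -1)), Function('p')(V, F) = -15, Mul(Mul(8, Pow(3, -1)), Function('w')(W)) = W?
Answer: -15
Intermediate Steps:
Function('w')(W) = Mul(Rational(3, 8), W)
Function('l')(s) = Pow(s, -1) (Function('l')(s) = Mul(1, Pow(s, -1)) = Pow(s, -1))
a = Rational(-1, 15) (a = Pow(-15, -1) = Rational(-1, 15) ≈ -0.066667)
Pow(a, -1) = Pow(Rational(-1, 15), -1) = -15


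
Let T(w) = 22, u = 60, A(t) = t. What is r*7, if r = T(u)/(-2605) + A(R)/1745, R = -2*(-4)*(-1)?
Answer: -82922/909145 ≈ -0.091209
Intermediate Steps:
R = -8 (R = 8*(-1) = -8)
r = -11846/909145 (r = 22/(-2605) - 8/1745 = 22*(-1/2605) - 8*1/1745 = -22/2605 - 8/1745 = -11846/909145 ≈ -0.013030)
r*7 = -11846/909145*7 = -82922/909145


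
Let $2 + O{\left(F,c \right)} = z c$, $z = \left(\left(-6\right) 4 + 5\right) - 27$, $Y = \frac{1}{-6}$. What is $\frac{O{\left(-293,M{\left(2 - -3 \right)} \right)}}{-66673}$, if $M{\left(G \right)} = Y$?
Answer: $- \frac{17}{200019} \approx -8.4992 \cdot 10^{-5}$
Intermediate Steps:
$Y = - \frac{1}{6} \approx -0.16667$
$M{\left(G \right)} = - \frac{1}{6}$
$z = -46$ ($z = \left(-24 + 5\right) - 27 = -19 - 27 = -46$)
$O{\left(F,c \right)} = -2 - 46 c$
$\frac{O{\left(-293,M{\left(2 - -3 \right)} \right)}}{-66673} = \frac{-2 - - \frac{23}{3}}{-66673} = \left(-2 + \frac{23}{3}\right) \left(- \frac{1}{66673}\right) = \frac{17}{3} \left(- \frac{1}{66673}\right) = - \frac{17}{200019}$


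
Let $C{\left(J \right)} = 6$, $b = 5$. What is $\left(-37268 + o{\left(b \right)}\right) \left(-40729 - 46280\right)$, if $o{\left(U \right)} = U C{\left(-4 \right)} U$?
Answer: $3229600062$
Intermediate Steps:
$o{\left(U \right)} = 6 U^{2}$ ($o{\left(U \right)} = U 6 U = 6 U U = 6 U^{2}$)
$\left(-37268 + o{\left(b \right)}\right) \left(-40729 - 46280\right) = \left(-37268 + 6 \cdot 5^{2}\right) \left(-40729 - 46280\right) = \left(-37268 + 6 \cdot 25\right) \left(-87009\right) = \left(-37268 + 150\right) \left(-87009\right) = \left(-37118\right) \left(-87009\right) = 3229600062$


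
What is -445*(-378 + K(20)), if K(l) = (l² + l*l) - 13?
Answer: -182005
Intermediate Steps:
K(l) = -13 + 2*l² (K(l) = (l² + l²) - 13 = 2*l² - 13 = -13 + 2*l²)
-445*(-378 + K(20)) = -445*(-378 + (-13 + 2*20²)) = -445*(-378 + (-13 + 2*400)) = -445*(-378 + (-13 + 800)) = -445*(-378 + 787) = -445*409 = -182005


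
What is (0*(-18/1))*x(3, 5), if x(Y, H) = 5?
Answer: 0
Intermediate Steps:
(0*(-18/1))*x(3, 5) = (0*(-18/1))*5 = (0*(-18*1))*5 = (0*(-18))*5 = 0*5 = 0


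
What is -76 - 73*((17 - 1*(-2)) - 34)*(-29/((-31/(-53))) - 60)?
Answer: -3722071/31 ≈ -1.2007e+5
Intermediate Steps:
-76 - 73*((17 - 1*(-2)) - 34)*(-29/((-31/(-53))) - 60) = -76 - 73*((17 + 2) - 34)*(-29/((-31*(-1/53))) - 60) = -76 - 73*(19 - 34)*(-29/31/53 - 60) = -76 - (-1095)*(-29*53/31 - 60) = -76 - (-1095)*(-1537/31 - 60) = -76 - (-1095)*(-3397)/31 = -76 - 73*50955/31 = -76 - 3719715/31 = -3722071/31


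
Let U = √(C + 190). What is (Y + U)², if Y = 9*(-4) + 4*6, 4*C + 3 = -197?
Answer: 284 - 48*√35 ≈ 0.028170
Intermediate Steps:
C = -50 (C = -¾ + (¼)*(-197) = -¾ - 197/4 = -50)
Y = -12 (Y = -36 + 24 = -12)
U = 2*√35 (U = √(-50 + 190) = √140 = 2*√35 ≈ 11.832)
(Y + U)² = (-12 + 2*√35)²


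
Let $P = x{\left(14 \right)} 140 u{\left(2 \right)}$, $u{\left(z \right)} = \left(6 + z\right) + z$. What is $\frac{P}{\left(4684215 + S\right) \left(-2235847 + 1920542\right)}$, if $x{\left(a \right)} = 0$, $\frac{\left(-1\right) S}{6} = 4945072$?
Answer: $0$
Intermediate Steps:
$S = -29670432$ ($S = \left(-6\right) 4945072 = -29670432$)
$u{\left(z \right)} = 6 + 2 z$
$P = 0$ ($P = 0 \cdot 140 \left(6 + 2 \cdot 2\right) = 0 \left(6 + 4\right) = 0 \cdot 10 = 0$)
$\frac{P}{\left(4684215 + S\right) \left(-2235847 + 1920542\right)} = \frac{0}{\left(4684215 - 29670432\right) \left(-2235847 + 1920542\right)} = \frac{0}{\left(-24986217\right) \left(-315305\right)} = \frac{0}{7878279151185} = 0 \cdot \frac{1}{7878279151185} = 0$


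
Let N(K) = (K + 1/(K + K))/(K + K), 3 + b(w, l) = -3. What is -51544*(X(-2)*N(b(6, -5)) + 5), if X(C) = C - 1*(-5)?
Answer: -2016659/6 ≈ -3.3611e+5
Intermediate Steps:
X(C) = 5 + C (X(C) = C + 5 = 5 + C)
b(w, l) = -6 (b(w, l) = -3 - 3 = -6)
N(K) = (K + 1/(2*K))/(2*K) (N(K) = (K + 1/(2*K))/((2*K)) = (K + 1/(2*K))*(1/(2*K)) = (K + 1/(2*K))/(2*K))
-51544*(X(-2)*N(b(6, -5)) + 5) = -51544*((5 - 2)*(½ + (¼)/(-6)²) + 5) = -51544*(3*(½ + (¼)*(1/36)) + 5) = -51544*(3*(½ + 1/144) + 5) = -51544*(3*(73/144) + 5) = -51544*(73/48 + 5) = -51544*313/48 = -2016659/6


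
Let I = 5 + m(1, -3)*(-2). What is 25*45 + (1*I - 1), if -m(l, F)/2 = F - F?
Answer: 1129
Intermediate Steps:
m(l, F) = 0 (m(l, F) = -2*(F - F) = -2*0 = 0)
I = 5 (I = 5 + 0*(-2) = 5 + 0 = 5)
25*45 + (1*I - 1) = 25*45 + (1*5 - 1) = 1125 + (5 - 1) = 1125 + 4 = 1129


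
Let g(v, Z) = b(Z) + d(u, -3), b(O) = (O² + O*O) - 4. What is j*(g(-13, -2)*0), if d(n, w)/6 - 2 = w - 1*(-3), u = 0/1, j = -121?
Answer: 0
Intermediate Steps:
u = 0 (u = 0*1 = 0)
d(n, w) = 30 + 6*w (d(n, w) = 12 + 6*(w - 1*(-3)) = 12 + 6*(w + 3) = 12 + 6*(3 + w) = 12 + (18 + 6*w) = 30 + 6*w)
b(O) = -4 + 2*O² (b(O) = (O² + O²) - 4 = 2*O² - 4 = -4 + 2*O²)
g(v, Z) = 8 + 2*Z² (g(v, Z) = (-4 + 2*Z²) + (30 + 6*(-3)) = (-4 + 2*Z²) + (30 - 18) = (-4 + 2*Z²) + 12 = 8 + 2*Z²)
j*(g(-13, -2)*0) = -121*(8 + 2*(-2)²)*0 = -121*(8 + 2*4)*0 = -121*(8 + 8)*0 = -1936*0 = -121*0 = 0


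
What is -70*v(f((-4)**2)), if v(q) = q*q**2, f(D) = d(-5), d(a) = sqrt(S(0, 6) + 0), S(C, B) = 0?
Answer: 0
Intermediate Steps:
d(a) = 0 (d(a) = sqrt(0 + 0) = sqrt(0) = 0)
f(D) = 0
v(q) = q**3
-70*v(f((-4)**2)) = -70*0**3 = -70*0 = 0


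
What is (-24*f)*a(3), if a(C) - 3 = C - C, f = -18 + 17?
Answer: 72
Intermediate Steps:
f = -1
a(C) = 3 (a(C) = 3 + (C - C) = 3 + 0 = 3)
(-24*f)*a(3) = -24*(-1)*3 = 24*3 = 72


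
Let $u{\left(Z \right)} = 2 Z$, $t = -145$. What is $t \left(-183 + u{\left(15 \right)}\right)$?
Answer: $22185$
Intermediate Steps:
$t \left(-183 + u{\left(15 \right)}\right) = - 145 \left(-183 + 2 \cdot 15\right) = - 145 \left(-183 + 30\right) = \left(-145\right) \left(-153\right) = 22185$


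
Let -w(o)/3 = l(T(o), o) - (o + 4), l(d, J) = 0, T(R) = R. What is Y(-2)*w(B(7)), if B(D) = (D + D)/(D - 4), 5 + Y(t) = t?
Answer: -182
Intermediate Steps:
Y(t) = -5 + t
B(D) = 2*D/(-4 + D) (B(D) = (2*D)/(-4 + D) = 2*D/(-4 + D))
w(o) = 12 + 3*o (w(o) = -3*(0 - (o + 4)) = -3*(0 - (4 + o)) = -3*(0 + (-4 - o)) = -3*(-4 - o) = 12 + 3*o)
Y(-2)*w(B(7)) = (-5 - 2)*(12 + 3*(2*7/(-4 + 7))) = -7*(12 + 3*(2*7/3)) = -7*(12 + 3*(2*7*(⅓))) = -7*(12 + 3*(14/3)) = -7*(12 + 14) = -7*26 = -182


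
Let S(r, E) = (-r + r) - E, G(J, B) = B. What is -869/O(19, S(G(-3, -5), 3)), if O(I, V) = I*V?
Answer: 869/57 ≈ 15.246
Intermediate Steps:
S(r, E) = -E (S(r, E) = 0 - E = -E)
-869/O(19, S(G(-3, -5), 3)) = -869/(19*(-1*3)) = -869/(19*(-3)) = -869/(-57) = -869*(-1/57) = 869/57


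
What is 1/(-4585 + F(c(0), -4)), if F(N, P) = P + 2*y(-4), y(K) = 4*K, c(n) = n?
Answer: -1/4621 ≈ -0.00021640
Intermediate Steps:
F(N, P) = -32 + P (F(N, P) = P + 2*(4*(-4)) = P + 2*(-16) = P - 32 = -32 + P)
1/(-4585 + F(c(0), -4)) = 1/(-4585 + (-32 - 4)) = 1/(-4585 - 36) = 1/(-4621) = -1/4621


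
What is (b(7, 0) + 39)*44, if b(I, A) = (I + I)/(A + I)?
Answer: 1804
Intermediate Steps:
b(I, A) = 2*I/(A + I) (b(I, A) = (2*I)/(A + I) = 2*I/(A + I))
(b(7, 0) + 39)*44 = (2*7/(0 + 7) + 39)*44 = (2*7/7 + 39)*44 = (2*7*(1/7) + 39)*44 = (2 + 39)*44 = 41*44 = 1804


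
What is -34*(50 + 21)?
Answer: -2414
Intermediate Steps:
-34*(50 + 21) = -34*71 = -2414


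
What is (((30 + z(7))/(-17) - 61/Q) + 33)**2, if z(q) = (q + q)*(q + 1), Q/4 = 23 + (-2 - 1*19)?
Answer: 5359225/18496 ≈ 289.75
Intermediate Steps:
Q = 8 (Q = 4*(23 + (-2 - 1*19)) = 4*(23 + (-2 - 19)) = 4*(23 - 21) = 4*2 = 8)
z(q) = 2*q*(1 + q) (z(q) = (2*q)*(1 + q) = 2*q*(1 + q))
(((30 + z(7))/(-17) - 61/Q) + 33)**2 = (((30 + 2*7*(1 + 7))/(-17) - 61/8) + 33)**2 = (((30 + 2*7*8)*(-1/17) - 61*1/8) + 33)**2 = (((30 + 112)*(-1/17) - 61/8) + 33)**2 = ((142*(-1/17) - 61/8) + 33)**2 = ((-142/17 - 61/8) + 33)**2 = (-2173/136 + 33)**2 = (2315/136)**2 = 5359225/18496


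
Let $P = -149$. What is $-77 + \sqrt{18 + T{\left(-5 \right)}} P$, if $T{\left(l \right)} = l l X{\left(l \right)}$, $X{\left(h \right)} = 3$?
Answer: $-77 - 149 \sqrt{93} \approx -1513.9$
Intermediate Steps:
$T{\left(l \right)} = 3 l^{2}$ ($T{\left(l \right)} = l l 3 = l^{2} \cdot 3 = 3 l^{2}$)
$-77 + \sqrt{18 + T{\left(-5 \right)}} P = -77 + \sqrt{18 + 3 \left(-5\right)^{2}} \left(-149\right) = -77 + \sqrt{18 + 3 \cdot 25} \left(-149\right) = -77 + \sqrt{18 + 75} \left(-149\right) = -77 + \sqrt{93} \left(-149\right) = -77 - 149 \sqrt{93}$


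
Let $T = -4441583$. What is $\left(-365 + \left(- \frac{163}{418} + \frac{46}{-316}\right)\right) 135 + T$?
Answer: $- \frac{74149750108}{16511} \approx -4.4909 \cdot 10^{6}$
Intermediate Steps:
$\left(-365 + \left(- \frac{163}{418} + \frac{46}{-316}\right)\right) 135 + T = \left(-365 + \left(- \frac{163}{418} + \frac{46}{-316}\right)\right) 135 - 4441583 = \left(-365 + \left(\left(-163\right) \frac{1}{418} + 46 \left(- \frac{1}{316}\right)\right)\right) 135 - 4441583 = \left(-365 - \frac{8842}{16511}\right) 135 - 4441583 = \left(- \frac{6035357}{16511}\right) 135 - 4441583 = - \frac{814773195}{16511} - 4441583 = - \frac{74149750108}{16511}$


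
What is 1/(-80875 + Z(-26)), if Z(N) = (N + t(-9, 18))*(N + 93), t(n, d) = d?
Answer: -1/81411 ≈ -1.2283e-5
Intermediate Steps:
Z(N) = (18 + N)*(93 + N) (Z(N) = (N + 18)*(N + 93) = (18 + N)*(93 + N))
1/(-80875 + Z(-26)) = 1/(-80875 + (1674 + (-26)² + 111*(-26))) = 1/(-80875 + (1674 + 676 - 2886)) = 1/(-80875 - 536) = 1/(-81411) = -1/81411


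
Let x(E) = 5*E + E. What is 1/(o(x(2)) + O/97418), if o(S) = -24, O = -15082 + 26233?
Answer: -97418/2326881 ≈ -0.041866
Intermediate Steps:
x(E) = 6*E
O = 11151
1/(o(x(2)) + O/97418) = 1/(-24 + 11151/97418) = 1/(-2326881/97418) = -97418/2326881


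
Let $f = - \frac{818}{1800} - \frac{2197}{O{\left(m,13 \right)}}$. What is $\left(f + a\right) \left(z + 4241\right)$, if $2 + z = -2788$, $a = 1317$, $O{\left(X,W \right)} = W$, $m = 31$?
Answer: $\frac{1498579741}{900} \approx 1.6651 \cdot 10^{6}$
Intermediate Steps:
$z = -2790$ ($z = -2 - 2788 = -2790$)
$f = - \frac{152509}{900}$ ($f = - \frac{818}{1800} - \frac{2197}{13} = \left(-818\right) \frac{1}{1800} - 169 = - \frac{409}{900} - 169 = - \frac{152509}{900} \approx -169.45$)
$\left(f + a\right) \left(z + 4241\right) = \left(- \frac{152509}{900} + 1317\right) \left(-2790 + 4241\right) = \frac{1032791}{900} \cdot 1451 = \frac{1498579741}{900}$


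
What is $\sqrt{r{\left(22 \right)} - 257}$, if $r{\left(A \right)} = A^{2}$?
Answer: $\sqrt{227} \approx 15.067$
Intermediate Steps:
$\sqrt{r{\left(22 \right)} - 257} = \sqrt{22^{2} - 257} = \sqrt{484 - 257} = \sqrt{227}$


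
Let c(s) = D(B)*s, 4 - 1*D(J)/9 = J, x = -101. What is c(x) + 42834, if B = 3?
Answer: 41925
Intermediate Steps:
D(J) = 36 - 9*J
c(s) = 9*s (c(s) = (36 - 9*3)*s = (36 - 27)*s = 9*s)
c(x) + 42834 = 9*(-101) + 42834 = -909 + 42834 = 41925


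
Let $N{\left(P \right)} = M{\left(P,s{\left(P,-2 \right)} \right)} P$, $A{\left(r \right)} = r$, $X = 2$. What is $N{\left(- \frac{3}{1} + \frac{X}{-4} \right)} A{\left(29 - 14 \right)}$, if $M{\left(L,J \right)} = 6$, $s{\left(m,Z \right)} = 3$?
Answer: $-315$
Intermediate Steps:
$N{\left(P \right)} = 6 P$
$N{\left(- \frac{3}{1} + \frac{X}{-4} \right)} A{\left(29 - 14 \right)} = 6 \left(- \frac{3}{1} + \frac{2}{-4}\right) \left(29 - 14\right) = 6 \left(\left(-3\right) 1 + 2 \left(- \frac{1}{4}\right)\right) 15 = 6 \left(-3 - \frac{1}{2}\right) 15 = 6 \left(- \frac{7}{2}\right) 15 = \left(-21\right) 15 = -315$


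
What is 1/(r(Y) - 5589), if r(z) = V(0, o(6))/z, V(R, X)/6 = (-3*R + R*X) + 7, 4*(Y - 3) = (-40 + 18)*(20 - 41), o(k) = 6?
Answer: -79/441503 ≈ -0.00017893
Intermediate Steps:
Y = 237/2 (Y = 3 + ((-40 + 18)*(20 - 41))/4 = 3 + (-22*(-21))/4 = 3 + (1/4)*462 = 3 + 231/2 = 237/2 ≈ 118.50)
V(R, X) = 42 - 18*R + 6*R*X (V(R, X) = 6*((-3*R + R*X) + 7) = 6*(7 - 3*R + R*X) = 42 - 18*R + 6*R*X)
r(z) = 42/z (r(z) = (42 - 18*0 + 6*0*6)/z = (42 + 0 + 0)/z = 42/z)
1/(r(Y) - 5589) = 1/(42/(237/2) - 5589) = 1/(42*(2/237) - 5589) = 1/(28/79 - 5589) = 1/(-441503/79) = -79/441503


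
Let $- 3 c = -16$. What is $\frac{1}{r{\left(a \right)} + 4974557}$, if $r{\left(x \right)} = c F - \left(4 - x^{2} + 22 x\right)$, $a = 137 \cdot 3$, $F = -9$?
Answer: $\frac{1}{5134384} \approx 1.9477 \cdot 10^{-7}$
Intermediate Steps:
$a = 411$
$c = \frac{16}{3}$ ($c = \left(- \frac{1}{3}\right) \left(-16\right) = \frac{16}{3} \approx 5.3333$)
$r{\left(x \right)} = -52 + x^{2} - 22 x$ ($r{\left(x \right)} = \frac{16}{3} \left(-9\right) - \left(4 - x^{2} + 22 x\right) = -48 - \left(4 - x^{2} + 22 x\right) = -52 + x^{2} - 22 x$)
$\frac{1}{r{\left(a \right)} + 4974557} = \frac{1}{\left(-52 + 411^{2} - 9042\right) + 4974557} = \frac{1}{\left(-52 + 168921 - 9042\right) + 4974557} = \frac{1}{159827 + 4974557} = \frac{1}{5134384}$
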